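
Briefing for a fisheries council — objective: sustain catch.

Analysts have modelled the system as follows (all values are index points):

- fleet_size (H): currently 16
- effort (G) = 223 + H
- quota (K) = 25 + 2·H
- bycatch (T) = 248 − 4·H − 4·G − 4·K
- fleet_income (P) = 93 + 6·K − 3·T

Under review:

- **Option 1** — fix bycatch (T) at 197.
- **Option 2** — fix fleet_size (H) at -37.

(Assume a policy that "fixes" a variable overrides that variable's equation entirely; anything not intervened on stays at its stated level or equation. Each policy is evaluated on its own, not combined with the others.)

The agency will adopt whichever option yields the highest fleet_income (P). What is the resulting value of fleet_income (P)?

Option 1 (T := 197):
  H = 16
  G = 223 + 16 = 239
  K = 25 + 2·16 = 57
  T = 197
  P = 93 + 6·57 − 3·197 = -156
Option 2 (H := -37):
  H = -37
  G = 223 + (-37) = 186
  K = 25 + 2·(-37) = -49
  T = 248 − 4·(-37) − 4·186 − 4·(-49) = -152
  P = 93 + 6·(-49) − 3·(-152) = 255
Comparing — Option 1: P=-156, Option 2: P=255. Highest is 255 (Option 2).

255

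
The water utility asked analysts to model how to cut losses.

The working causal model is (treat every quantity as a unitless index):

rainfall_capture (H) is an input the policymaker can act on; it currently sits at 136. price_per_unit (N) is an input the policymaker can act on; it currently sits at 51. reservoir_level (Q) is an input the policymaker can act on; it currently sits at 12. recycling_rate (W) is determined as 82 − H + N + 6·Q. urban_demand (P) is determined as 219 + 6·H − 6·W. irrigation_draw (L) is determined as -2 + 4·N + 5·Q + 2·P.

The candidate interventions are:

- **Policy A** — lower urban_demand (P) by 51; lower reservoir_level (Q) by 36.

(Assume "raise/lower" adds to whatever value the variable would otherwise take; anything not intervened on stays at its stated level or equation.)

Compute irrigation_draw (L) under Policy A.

3814

Policy A (P − 51, Q − 36):
  H = 136
  N = 51
  Q = 12 − 36 = -24
  W = 82 − 136 + 51 + 6·(-24) = -147
  P = 219 + 6·136 − 6·(-147) (−51 from intervention) = 1866
  L = -2 + 4·51 + 5·(-24) + 2·1866 = 3814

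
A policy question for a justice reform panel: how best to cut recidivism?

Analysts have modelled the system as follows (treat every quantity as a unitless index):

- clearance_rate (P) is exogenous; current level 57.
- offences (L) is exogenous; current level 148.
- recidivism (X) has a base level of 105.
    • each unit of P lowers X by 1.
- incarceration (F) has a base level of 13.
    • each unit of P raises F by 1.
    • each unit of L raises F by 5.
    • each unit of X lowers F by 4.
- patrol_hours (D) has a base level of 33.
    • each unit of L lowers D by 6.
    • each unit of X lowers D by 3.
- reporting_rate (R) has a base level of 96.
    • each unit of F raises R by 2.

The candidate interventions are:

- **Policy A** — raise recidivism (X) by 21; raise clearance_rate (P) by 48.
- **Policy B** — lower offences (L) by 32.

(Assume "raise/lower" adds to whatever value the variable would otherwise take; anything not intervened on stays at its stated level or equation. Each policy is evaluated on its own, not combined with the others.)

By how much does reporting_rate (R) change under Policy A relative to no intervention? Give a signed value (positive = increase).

Baseline:
  P = 57
  L = 148
  X = 105 − 57 = 48
  F = 13 + 57 + 5·148 − 4·48 = 618
  R = 96 + 2·618 = 1332
Policy A (X + 21, P + 48):
  P = 57 + 48 = 105
  L = 148
  X = 105 − 105 (+21 from intervention) = 21
  F = 13 + 105 + 5·148 − 4·21 = 774
  R = 96 + 2·774 = 1644
Change in R: 1644 − 1332 = 312

312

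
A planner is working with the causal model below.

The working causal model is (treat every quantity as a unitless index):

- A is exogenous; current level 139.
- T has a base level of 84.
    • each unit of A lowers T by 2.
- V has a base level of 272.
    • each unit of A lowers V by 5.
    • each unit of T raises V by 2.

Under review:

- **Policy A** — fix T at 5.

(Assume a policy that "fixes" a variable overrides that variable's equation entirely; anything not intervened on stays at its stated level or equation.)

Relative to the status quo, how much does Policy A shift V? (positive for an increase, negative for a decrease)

Baseline:
  A = 139
  T = 84 − 2·139 = -194
  V = 272 − 5·139 + 2·(-194) = -811
Policy A (T := 5):
  A = 139
  T = 5
  V = 272 − 5·139 + 2·5 = -413
Change in V: -413 − (-811) = 398

398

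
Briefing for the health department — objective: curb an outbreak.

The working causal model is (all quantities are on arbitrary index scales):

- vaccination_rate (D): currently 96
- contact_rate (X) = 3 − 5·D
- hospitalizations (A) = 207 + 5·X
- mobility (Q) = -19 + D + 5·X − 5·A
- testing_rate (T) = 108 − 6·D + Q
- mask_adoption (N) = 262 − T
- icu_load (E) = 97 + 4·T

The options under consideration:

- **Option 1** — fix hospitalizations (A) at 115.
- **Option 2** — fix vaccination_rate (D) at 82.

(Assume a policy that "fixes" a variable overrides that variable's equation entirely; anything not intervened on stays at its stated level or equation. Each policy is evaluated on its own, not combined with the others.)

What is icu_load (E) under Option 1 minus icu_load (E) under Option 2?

Option 1 (A := 115):
  D = 96
  X = 3 − 5·96 = -477
  A = 115
  Q = -19 + 96 + 5·(-477) − 5·115 = -2883
  T = 108 − 6·96 + (-2883) = -3351
  E = 97 + 4·(-3351) = -13307
Option 2 (D := 82):
  D = 82
  X = 3 − 5·82 = -407
  A = 207 + 5·(-407) = -1828
  Q = -19 + 82 + 5·(-407) − 5·(-1828) = 7168
  T = 108 − 6·82 + 7168 = 6784
  E = 97 + 4·6784 = 27233
E: -13307 − 27233 = -40540

-40540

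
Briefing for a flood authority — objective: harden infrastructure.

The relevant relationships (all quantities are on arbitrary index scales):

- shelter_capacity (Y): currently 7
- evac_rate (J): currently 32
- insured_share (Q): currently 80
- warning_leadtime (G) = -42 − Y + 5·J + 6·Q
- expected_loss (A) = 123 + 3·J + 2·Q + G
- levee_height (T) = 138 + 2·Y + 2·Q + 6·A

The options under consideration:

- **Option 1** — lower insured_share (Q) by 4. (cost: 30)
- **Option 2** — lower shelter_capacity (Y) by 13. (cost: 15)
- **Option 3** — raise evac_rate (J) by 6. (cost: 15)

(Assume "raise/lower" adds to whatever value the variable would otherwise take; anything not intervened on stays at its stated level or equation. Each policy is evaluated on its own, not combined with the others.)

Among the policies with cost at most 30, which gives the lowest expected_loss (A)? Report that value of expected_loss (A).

938

Option 1 (Q − 4):
  Y = 7
  J = 32
  Q = 80 − 4 = 76
  G = -42 − 7 + 5·32 + 6·76 = 567
  A = 123 + 3·32 + 2·76 + 567 = 938
Option 2 (Y − 13):
  Y = 7 − 13 = -6
  J = 32
  Q = 80
  G = -42 − (-6) + 5·32 + 6·80 = 604
  A = 123 + 3·32 + 2·80 + 604 = 983
Option 3 (J + 6):
  Y = 7
  J = 32 + 6 = 38
  Q = 80
  G = -42 − 7 + 5·38 + 6·80 = 621
  A = 123 + 3·38 + 2·80 + 621 = 1018
Comparing — Option 1: A=938, Option 2: A=983, Option 3: A=1018. Lowest is 938 (Option 1).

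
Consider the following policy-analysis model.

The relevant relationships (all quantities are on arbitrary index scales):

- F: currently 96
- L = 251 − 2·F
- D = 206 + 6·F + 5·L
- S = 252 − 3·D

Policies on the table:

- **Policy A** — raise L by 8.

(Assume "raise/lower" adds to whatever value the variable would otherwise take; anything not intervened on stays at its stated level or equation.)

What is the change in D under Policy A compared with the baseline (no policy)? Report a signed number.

Baseline:
  F = 96
  L = 251 − 2·96 = 59
  D = 206 + 6·96 + 5·59 = 1077
Policy A (L + 8):
  F = 96
  L = 251 − 2·96 (+8 from intervention) = 67
  D = 206 + 6·96 + 5·67 = 1117
Change in D: 1117 − 1077 = 40

40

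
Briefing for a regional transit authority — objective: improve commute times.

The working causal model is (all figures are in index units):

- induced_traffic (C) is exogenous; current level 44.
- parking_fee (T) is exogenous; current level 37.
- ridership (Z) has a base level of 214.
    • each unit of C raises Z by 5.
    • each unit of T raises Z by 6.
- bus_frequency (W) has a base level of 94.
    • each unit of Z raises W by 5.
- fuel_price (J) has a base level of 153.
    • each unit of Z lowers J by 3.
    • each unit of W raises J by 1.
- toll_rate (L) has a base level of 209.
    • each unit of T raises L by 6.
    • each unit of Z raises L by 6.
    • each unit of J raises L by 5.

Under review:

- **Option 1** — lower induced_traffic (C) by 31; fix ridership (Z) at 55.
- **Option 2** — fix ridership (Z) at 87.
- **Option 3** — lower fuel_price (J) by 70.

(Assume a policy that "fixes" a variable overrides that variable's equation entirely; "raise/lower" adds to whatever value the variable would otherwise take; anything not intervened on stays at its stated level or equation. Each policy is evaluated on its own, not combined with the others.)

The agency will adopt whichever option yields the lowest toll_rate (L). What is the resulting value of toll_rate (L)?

Option 1 (C − 31, Z := 55):
  C = 44 − 31 = 13
  T = 37
  Z = 55
  W = 94 + 5·55 = 369
  J = 153 − 3·55 + 369 = 357
  L = 209 + 6·37 + 6·55 + 5·357 = 2546
Option 2 (Z := 87):
  C = 44
  T = 37
  Z = 87
  W = 94 + 5·87 = 529
  J = 153 − 3·87 + 529 = 421
  L = 209 + 6·37 + 6·87 + 5·421 = 3058
Option 3 (J − 70):
  C = 44
  T = 37
  Z = 214 + 5·44 + 6·37 = 656
  W = 94 + 5·656 = 3374
  J = 153 − 3·656 + 3374 (−70 from intervention) = 1489
  L = 209 + 6·37 + 6·656 + 5·1489 = 11812
Comparing — Option 1: L=2546, Option 2: L=3058, Option 3: L=11812. Lowest is 2546 (Option 1).

2546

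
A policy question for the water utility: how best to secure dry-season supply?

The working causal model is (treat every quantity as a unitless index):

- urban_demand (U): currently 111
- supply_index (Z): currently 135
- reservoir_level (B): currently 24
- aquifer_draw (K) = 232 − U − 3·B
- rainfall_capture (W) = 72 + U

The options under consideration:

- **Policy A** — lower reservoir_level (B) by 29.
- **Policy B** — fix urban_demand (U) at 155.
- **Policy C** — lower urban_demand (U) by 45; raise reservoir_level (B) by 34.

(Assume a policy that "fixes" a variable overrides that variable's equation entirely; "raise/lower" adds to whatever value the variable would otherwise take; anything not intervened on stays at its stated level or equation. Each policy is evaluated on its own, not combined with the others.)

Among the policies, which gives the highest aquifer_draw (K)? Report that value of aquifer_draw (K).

Policy A (B − 29):
  U = 111
  B = 24 − 29 = -5
  K = 232 − 111 − 3·(-5) = 136
Policy B (U := 155):
  U = 155
  B = 24
  K = 232 − 155 − 3·24 = 5
Policy C (U − 45, B + 34):
  U = 111 − 45 = 66
  B = 24 + 34 = 58
  K = 232 − 66 − 3·58 = -8
Comparing — Policy A: K=136, Policy B: K=5, Policy C: K=-8. Highest is 136 (Policy A).

136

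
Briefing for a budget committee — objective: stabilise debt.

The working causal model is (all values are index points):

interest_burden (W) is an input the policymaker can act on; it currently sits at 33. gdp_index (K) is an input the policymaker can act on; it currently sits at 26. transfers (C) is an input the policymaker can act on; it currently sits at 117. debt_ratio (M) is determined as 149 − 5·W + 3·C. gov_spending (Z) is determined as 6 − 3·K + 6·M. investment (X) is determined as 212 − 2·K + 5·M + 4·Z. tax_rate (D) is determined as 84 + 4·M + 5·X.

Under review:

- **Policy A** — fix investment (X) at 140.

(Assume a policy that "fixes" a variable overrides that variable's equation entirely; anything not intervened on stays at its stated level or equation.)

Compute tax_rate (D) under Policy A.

2124

Policy A (X := 140):
  W = 33
  K = 26
  C = 117
  M = 149 − 5·33 + 3·117 = 335
  Z = 6 − 3·26 + 6·335 = 1938
  X = 140
  D = 84 + 4·335 + 5·140 = 2124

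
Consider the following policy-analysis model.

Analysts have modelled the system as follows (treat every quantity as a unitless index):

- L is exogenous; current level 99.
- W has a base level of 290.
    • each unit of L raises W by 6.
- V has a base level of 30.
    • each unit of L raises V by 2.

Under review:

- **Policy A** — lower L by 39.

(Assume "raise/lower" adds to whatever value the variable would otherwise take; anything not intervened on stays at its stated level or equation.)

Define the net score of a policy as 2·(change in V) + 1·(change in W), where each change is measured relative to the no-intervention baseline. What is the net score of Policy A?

Baseline:
  L = 99
  W = 290 + 6·99 = 884
  V = 30 + 2·99 = 228
Policy A (L − 39):
  L = 99 − 39 = 60
  W = 290 + 6·60 = 650
  V = 30 + 2·60 = 150
ΔV = 150 − 228 = -78; ΔW = 650 − 884 = -234
Score = 2·(-78) + 1·(-234) = -390

-390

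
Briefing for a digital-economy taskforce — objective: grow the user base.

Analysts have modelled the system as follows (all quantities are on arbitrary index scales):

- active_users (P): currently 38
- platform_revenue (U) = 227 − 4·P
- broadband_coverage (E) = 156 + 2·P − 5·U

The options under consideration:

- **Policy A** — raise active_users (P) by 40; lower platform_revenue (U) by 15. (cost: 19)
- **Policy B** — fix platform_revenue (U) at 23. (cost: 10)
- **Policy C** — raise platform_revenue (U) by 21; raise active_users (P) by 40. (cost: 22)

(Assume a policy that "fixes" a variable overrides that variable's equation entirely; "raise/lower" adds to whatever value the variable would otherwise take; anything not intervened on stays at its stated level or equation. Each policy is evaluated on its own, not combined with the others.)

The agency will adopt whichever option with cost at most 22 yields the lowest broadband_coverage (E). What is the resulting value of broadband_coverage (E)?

Policy A (P + 40, U − 15):
  P = 38 + 40 = 78
  U = 227 − 4·78 (−15 from intervention) = -100
  E = 156 + 2·78 − 5·(-100) = 812
Policy B (U := 23):
  P = 38
  U = 23
  E = 156 + 2·38 − 5·23 = 117
Policy C (U + 21, P + 40):
  P = 38 + 40 = 78
  U = 227 − 4·78 (+21 from intervention) = -64
  E = 156 + 2·78 − 5·(-64) = 632
Comparing — Policy A: E=812, Policy B: E=117, Policy C: E=632. Lowest is 117 (Policy B).

117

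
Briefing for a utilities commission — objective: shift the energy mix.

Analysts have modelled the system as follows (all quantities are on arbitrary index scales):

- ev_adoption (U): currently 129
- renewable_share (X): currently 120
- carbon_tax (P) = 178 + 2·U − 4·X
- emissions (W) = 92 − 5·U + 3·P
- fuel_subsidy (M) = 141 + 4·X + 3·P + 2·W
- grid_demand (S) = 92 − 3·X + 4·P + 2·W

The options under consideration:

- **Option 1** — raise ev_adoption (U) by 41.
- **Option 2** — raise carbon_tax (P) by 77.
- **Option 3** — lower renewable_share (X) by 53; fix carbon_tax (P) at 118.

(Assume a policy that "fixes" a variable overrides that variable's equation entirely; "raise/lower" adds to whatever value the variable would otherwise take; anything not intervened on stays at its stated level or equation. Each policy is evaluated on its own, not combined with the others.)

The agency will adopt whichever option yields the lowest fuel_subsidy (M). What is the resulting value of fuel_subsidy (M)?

Option 1 (U + 41):
  U = 129 + 41 = 170
  X = 120
  P = 178 + 2·170 − 4·120 = 38
  W = 92 − 5·170 + 3·38 = -644
  M = 141 + 4·120 + 3·38 + 2·(-644) = -553
Option 2 (P + 77):
  U = 129
  X = 120
  P = 178 + 2·129 − 4·120 (+77 from intervention) = 33
  W = 92 − 5·129 + 3·33 = -454
  M = 141 + 4·120 + 3·33 + 2·(-454) = -188
Option 3 (X − 53, P := 118):
  U = 129
  X = 120 − 53 = 67
  P = 118
  W = 92 − 5·129 + 3·118 = -199
  M = 141 + 4·67 + 3·118 + 2·(-199) = 365
Comparing — Option 1: M=-553, Option 2: M=-188, Option 3: M=365. Lowest is -553 (Option 1).

-553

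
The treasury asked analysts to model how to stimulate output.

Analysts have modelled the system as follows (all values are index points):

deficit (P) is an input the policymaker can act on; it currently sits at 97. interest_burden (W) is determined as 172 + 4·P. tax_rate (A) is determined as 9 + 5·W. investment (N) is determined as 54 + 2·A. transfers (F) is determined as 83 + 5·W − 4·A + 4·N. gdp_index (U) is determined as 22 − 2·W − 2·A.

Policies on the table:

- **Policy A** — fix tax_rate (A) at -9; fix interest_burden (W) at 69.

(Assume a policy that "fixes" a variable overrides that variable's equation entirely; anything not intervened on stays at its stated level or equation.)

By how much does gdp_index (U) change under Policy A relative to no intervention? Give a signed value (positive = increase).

6618

Baseline:
  P = 97
  W = 172 + 4·97 = 560
  A = 9 + 5·560 = 2809
  U = 22 − 2·560 − 2·2809 = -6716
Policy A (A := -9, W := 69):
  P = 97
  W = 69
  A = -9
  U = 22 − 2·69 − 2·(-9) = -98
Change in U: -98 − (-6716) = 6618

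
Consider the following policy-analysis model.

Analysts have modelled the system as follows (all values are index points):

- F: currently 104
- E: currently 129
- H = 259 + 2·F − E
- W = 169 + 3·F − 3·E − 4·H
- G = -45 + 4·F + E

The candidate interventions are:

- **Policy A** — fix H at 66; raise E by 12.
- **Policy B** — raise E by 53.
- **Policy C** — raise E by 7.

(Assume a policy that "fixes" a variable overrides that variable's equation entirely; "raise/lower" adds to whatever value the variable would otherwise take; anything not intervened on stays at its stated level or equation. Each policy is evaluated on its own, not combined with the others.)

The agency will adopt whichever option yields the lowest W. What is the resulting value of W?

-1251

Policy A (H := 66, E + 12):
  F = 104
  E = 129 + 12 = 141
  H = 66
  W = 169 + 3·104 − 3·141 − 4·66 = -206
Policy B (E + 53):
  F = 104
  E = 129 + 53 = 182
  H = 259 + 2·104 − 182 = 285
  W = 169 + 3·104 − 3·182 − 4·285 = -1205
Policy C (E + 7):
  F = 104
  E = 129 + 7 = 136
  H = 259 + 2·104 − 136 = 331
  W = 169 + 3·104 − 3·136 − 4·331 = -1251
Comparing — Policy A: W=-206, Policy B: W=-1205, Policy C: W=-1251. Lowest is -1251 (Policy C).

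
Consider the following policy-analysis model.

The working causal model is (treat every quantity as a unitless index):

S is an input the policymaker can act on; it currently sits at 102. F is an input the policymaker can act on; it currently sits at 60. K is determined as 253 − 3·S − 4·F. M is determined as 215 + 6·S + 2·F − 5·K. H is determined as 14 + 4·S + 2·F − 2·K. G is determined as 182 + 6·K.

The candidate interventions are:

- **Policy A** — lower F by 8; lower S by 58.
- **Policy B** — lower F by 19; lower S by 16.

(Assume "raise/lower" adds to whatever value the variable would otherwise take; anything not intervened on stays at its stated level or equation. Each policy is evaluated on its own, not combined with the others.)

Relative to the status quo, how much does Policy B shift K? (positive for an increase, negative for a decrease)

Baseline:
  S = 102
  F = 60
  K = 253 − 3·102 − 4·60 = -293
Policy B (F − 19, S − 16):
  S = 102 − 16 = 86
  F = 60 − 19 = 41
  K = 253 − 3·86 − 4·41 = -169
Change in K: -169 − (-293) = 124

124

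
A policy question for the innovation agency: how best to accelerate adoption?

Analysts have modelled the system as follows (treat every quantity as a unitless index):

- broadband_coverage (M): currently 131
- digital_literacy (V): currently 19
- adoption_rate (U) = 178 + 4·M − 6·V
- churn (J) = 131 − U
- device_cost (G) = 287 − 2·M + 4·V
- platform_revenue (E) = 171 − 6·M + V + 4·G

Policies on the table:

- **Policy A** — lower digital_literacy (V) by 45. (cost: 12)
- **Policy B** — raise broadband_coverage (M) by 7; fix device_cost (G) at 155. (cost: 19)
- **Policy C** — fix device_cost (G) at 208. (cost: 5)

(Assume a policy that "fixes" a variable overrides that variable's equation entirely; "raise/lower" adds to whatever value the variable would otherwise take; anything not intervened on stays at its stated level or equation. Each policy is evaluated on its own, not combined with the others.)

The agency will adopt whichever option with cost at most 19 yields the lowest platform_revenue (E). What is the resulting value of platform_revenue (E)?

Policy A (V − 45):
  M = 131
  V = 19 − 45 = -26
  G = 287 − 2·131 + 4·(-26) = -79
  E = 171 − 6·131 + (-26) + 4·(-79) = -957
Policy B (M + 7, G := 155):
  M = 131 + 7 = 138
  V = 19
  G = 155
  E = 171 − 6·138 + 19 + 4·155 = -18
Policy C (G := 208):
  M = 131
  V = 19
  G = 208
  E = 171 − 6·131 + 19 + 4·208 = 236
Comparing — Policy A: E=-957, Policy B: E=-18, Policy C: E=236. Lowest is -957 (Policy A).

-957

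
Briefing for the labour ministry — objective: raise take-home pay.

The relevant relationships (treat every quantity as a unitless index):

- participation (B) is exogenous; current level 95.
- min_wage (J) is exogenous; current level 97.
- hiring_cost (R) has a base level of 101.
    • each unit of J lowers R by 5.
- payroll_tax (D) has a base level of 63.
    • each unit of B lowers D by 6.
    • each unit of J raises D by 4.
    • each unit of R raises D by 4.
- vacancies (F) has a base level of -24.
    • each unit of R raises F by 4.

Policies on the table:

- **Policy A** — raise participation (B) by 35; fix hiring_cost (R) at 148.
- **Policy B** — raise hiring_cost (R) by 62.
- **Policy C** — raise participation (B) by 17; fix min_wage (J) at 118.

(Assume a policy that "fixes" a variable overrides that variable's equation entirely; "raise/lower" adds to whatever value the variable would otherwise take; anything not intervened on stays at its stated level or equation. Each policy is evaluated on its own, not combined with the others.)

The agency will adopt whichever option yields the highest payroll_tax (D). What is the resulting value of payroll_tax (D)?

Policy A (B + 35, R := 148):
  B = 95 + 35 = 130
  J = 97
  R = 148
  D = 63 − 6·130 + 4·97 + 4·148 = 263
Policy B (R + 62):
  B = 95
  J = 97
  R = 101 − 5·97 (+62 from intervention) = -322
  D = 63 − 6·95 + 4·97 + 4·(-322) = -1407
Policy C (B + 17, J := 118):
  B = 95 + 17 = 112
  J = 118
  R = 101 − 5·118 = -489
  D = 63 − 6·112 + 4·118 + 4·(-489) = -2093
Comparing — Policy A: D=263, Policy B: D=-1407, Policy C: D=-2093. Highest is 263 (Policy A).

263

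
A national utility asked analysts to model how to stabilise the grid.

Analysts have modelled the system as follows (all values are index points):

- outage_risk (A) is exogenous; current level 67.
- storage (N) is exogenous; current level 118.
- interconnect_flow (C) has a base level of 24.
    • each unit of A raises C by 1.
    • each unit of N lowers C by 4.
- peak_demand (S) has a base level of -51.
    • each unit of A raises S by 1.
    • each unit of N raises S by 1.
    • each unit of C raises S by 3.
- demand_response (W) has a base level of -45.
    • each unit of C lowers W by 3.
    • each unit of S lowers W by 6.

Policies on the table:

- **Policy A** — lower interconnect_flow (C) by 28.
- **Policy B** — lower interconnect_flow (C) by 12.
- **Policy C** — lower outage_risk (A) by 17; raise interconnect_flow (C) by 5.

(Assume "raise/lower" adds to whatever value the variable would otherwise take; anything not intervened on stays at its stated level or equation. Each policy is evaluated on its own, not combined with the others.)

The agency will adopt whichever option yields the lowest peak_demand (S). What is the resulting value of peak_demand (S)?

-1093

Policy A (C − 28):
  A = 67
  N = 118
  C = 24 + 67 − 4·118 (−28 from intervention) = -409
  S = -51 + 67 + 118 + 3·(-409) = -1093
Policy B (C − 12):
  A = 67
  N = 118
  C = 24 + 67 − 4·118 (−12 from intervention) = -393
  S = -51 + 67 + 118 + 3·(-393) = -1045
Policy C (A − 17, C + 5):
  A = 67 − 17 = 50
  N = 118
  C = 24 + 50 − 4·118 (+5 from intervention) = -393
  S = -51 + 50 + 118 + 3·(-393) = -1062
Comparing — Policy A: S=-1093, Policy B: S=-1045, Policy C: S=-1062. Lowest is -1093 (Policy A).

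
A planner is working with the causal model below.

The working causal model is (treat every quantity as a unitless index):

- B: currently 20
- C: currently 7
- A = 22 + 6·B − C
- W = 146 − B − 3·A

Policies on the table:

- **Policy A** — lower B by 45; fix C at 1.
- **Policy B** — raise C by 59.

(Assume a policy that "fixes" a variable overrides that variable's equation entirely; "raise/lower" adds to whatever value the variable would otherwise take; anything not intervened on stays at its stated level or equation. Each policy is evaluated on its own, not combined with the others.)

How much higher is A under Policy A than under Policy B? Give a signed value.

Policy A (B − 45, C := 1):
  B = 20 − 45 = -25
  C = 1
  A = 22 + 6·(-25) − 1 = -129
Policy B (C + 59):
  B = 20
  C = 7 + 59 = 66
  A = 22 + 6·20 − 66 = 76
A: -129 − 76 = -205

-205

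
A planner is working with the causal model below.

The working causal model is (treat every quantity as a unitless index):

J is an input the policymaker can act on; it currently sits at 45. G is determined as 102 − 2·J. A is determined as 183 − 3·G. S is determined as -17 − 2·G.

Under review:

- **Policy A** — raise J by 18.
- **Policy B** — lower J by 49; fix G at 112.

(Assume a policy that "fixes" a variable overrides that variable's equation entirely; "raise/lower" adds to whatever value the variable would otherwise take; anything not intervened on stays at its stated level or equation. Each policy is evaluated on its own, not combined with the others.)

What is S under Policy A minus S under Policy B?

272

Policy A (J + 18):
  J = 45 + 18 = 63
  G = 102 − 2·63 = -24
  S = -17 − 2·(-24) = 31
Policy B (J − 49, G := 112):
  J = 45 − 49 = -4
  G = 112
  S = -17 − 2·112 = -241
S: 31 − (-241) = 272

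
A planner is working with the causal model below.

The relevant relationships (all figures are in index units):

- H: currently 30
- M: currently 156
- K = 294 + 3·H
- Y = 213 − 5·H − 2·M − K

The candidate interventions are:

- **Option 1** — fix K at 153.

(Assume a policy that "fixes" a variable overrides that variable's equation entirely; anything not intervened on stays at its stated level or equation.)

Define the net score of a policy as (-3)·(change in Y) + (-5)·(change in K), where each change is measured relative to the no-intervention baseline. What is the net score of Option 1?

Baseline:
  H = 30
  M = 156
  K = 294 + 3·30 = 384
  Y = 213 − 5·30 − 2·156 − 384 = -633
Option 1 (K := 153):
  H = 30
  M = 156
  K = 153
  Y = 213 − 5·30 − 2·156 − 153 = -402
ΔY = -402 − (-633) = 231; ΔK = 153 − 384 = -231
Score = (-3)·231 + (-5)·(-231) = 462

462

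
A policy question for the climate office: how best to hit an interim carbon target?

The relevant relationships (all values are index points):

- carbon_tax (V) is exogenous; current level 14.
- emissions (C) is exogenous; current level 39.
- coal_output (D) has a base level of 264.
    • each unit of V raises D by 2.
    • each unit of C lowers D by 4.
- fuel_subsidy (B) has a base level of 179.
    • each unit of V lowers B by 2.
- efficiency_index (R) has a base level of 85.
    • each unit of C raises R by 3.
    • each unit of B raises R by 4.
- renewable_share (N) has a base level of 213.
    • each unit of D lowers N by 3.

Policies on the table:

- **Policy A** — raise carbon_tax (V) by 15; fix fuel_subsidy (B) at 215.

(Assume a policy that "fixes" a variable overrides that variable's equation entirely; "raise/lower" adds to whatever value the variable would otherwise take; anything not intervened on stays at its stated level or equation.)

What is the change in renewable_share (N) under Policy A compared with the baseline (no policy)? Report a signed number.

Baseline:
  V = 14
  C = 39
  D = 264 + 2·14 − 4·39 = 136
  N = 213 − 3·136 = -195
Policy A (V + 15, B := 215):
  V = 14 + 15 = 29
  C = 39
  D = 264 + 2·29 − 4·39 = 166
  N = 213 − 3·166 = -285
Change in N: -285 − (-195) = -90

-90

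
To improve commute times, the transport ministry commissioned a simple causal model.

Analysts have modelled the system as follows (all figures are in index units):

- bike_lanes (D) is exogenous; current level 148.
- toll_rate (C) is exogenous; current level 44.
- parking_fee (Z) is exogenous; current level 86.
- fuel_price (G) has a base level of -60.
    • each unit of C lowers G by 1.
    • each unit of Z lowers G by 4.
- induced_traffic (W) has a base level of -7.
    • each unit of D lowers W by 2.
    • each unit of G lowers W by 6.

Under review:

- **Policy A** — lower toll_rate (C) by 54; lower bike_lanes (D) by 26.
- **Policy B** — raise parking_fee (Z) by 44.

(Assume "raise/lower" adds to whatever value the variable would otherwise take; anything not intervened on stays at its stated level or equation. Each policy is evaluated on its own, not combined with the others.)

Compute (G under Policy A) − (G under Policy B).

230

Policy A (C − 54, D − 26):
  C = 44 − 54 = -10
  Z = 86
  G = -60 − (-10) − 4·86 = -394
Policy B (Z + 44):
  C = 44
  Z = 86 + 44 = 130
  G = -60 − 44 − 4·130 = -624
G: -394 − (-624) = 230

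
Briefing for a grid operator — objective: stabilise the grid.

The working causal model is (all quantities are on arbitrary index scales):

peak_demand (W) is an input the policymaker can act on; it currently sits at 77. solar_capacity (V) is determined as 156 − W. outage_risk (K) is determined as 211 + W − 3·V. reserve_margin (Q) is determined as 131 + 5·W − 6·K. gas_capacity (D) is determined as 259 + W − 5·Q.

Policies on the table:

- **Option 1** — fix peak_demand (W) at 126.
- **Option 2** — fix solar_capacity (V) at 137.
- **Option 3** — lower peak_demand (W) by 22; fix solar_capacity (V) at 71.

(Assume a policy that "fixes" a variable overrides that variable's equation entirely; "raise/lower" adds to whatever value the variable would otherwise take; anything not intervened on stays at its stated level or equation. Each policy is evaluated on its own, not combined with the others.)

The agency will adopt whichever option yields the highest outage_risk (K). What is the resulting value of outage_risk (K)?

247

Option 1 (W := 126):
  W = 126
  V = 156 − 126 = 30
  K = 211 + 126 − 3·30 = 247
Option 2 (V := 137):
  W = 77
  V = 137
  K = 211 + 77 − 3·137 = -123
Option 3 (W − 22, V := 71):
  W = 77 − 22 = 55
  V = 71
  K = 211 + 55 − 3·71 = 53
Comparing — Option 1: K=247, Option 2: K=-123, Option 3: K=53. Highest is 247 (Option 1).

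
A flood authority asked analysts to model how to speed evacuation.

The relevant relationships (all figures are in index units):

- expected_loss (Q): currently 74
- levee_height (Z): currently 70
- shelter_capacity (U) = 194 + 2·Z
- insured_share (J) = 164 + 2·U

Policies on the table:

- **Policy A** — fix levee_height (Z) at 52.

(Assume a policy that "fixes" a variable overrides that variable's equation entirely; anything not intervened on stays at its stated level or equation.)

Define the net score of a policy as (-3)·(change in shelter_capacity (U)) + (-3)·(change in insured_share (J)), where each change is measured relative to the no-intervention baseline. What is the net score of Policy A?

324

Baseline:
  Z = 70
  U = 194 + 2·70 = 334
  J = 164 + 2·334 = 832
Policy A (Z := 52):
  Z = 52
  U = 194 + 2·52 = 298
  J = 164 + 2·298 = 760
ΔU = 298 − 334 = -36; ΔJ = 760 − 832 = -72
Score = (-3)·(-36) + (-3)·(-72) = 324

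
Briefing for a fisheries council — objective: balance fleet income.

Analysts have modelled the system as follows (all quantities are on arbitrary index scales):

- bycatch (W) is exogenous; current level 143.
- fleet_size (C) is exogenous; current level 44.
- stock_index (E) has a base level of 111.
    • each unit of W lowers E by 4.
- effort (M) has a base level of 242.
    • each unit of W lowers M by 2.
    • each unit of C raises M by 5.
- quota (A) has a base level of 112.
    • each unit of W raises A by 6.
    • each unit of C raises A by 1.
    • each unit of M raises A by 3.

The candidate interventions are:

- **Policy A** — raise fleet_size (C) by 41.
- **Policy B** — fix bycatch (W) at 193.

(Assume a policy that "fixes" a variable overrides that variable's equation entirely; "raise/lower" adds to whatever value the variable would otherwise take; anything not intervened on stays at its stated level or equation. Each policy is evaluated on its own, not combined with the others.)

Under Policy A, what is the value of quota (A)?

2198

Policy A (C + 41):
  W = 143
  C = 44 + 41 = 85
  M = 242 − 2·143 + 5·85 = 381
  A = 112 + 6·143 + 85 + 3·381 = 2198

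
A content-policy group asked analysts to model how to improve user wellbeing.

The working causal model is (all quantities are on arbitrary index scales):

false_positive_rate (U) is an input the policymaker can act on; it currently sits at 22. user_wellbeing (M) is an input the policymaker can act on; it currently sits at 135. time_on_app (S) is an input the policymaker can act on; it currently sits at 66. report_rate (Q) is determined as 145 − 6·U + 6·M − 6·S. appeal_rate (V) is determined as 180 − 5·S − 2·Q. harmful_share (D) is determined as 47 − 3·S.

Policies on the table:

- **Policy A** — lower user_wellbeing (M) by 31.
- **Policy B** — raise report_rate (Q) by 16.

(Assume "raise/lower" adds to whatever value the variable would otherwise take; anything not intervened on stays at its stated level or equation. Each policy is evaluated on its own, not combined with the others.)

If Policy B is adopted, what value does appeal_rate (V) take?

-1036

Policy B (Q + 16):
  U = 22
  M = 135
  S = 66
  Q = 145 − 6·22 + 6·135 − 6·66 (+16 from intervention) = 443
  V = 180 − 5·66 − 2·443 = -1036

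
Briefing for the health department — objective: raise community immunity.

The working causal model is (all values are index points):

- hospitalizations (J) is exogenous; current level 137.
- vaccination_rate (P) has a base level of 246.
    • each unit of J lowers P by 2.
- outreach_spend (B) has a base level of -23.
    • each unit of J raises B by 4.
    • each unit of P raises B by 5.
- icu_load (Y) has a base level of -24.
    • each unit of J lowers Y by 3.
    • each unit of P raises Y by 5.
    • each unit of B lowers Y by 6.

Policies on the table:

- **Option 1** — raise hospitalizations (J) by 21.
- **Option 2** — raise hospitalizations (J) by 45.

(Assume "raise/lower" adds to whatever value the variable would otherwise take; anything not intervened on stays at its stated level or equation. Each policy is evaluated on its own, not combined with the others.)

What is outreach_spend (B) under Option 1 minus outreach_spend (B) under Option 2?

144

Option 1 (J + 21):
  J = 137 + 21 = 158
  P = 246 − 2·158 = -70
  B = -23 + 4·158 + 5·(-70) = 259
Option 2 (J + 45):
  J = 137 + 45 = 182
  P = 246 − 2·182 = -118
  B = -23 + 4·182 + 5·(-118) = 115
B: 259 − 115 = 144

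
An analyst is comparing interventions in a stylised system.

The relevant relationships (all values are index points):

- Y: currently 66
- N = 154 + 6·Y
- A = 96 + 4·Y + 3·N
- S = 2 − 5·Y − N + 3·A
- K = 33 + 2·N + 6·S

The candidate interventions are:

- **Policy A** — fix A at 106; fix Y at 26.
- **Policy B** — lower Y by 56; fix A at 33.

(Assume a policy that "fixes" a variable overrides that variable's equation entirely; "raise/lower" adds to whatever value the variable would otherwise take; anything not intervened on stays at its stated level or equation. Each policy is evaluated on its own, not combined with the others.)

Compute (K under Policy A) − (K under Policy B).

Policy A (A := 106, Y := 26):
  Y = 26
  N = 154 + 6·26 = 310
  A = 106
  S = 2 − 5·26 − 310 + 3·106 = -120
  K = 33 + 2·310 + 6·(-120) = -67
Policy B (Y − 56, A := 33):
  Y = 66 − 56 = 10
  N = 154 + 6·10 = 214
  A = 33
  S = 2 − 5·10 − 214 + 3·33 = -163
  K = 33 + 2·214 + 6·(-163) = -517
K: -67 − (-517) = 450

450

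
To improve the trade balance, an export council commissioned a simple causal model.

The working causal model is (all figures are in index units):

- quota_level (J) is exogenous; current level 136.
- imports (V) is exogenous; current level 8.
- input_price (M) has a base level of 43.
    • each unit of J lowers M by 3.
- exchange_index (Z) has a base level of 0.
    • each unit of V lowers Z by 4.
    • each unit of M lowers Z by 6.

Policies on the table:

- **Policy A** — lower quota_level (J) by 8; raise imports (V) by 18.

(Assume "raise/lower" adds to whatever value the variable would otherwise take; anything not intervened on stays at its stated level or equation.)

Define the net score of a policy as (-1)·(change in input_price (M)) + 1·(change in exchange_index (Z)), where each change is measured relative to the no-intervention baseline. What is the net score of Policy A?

Baseline:
  J = 136
  V = 8
  M = 43 − 3·136 = -365
  Z = 0 − 4·8 − 6·(-365) = 2158
Policy A (J − 8, V + 18):
  J = 136 − 8 = 128
  V = 8 + 18 = 26
  M = 43 − 3·128 = -341
  Z = 0 − 4·26 − 6·(-341) = 1942
ΔM = -341 − (-365) = 24; ΔZ = 1942 − 2158 = -216
Score = (-1)·24 + 1·(-216) = -240

-240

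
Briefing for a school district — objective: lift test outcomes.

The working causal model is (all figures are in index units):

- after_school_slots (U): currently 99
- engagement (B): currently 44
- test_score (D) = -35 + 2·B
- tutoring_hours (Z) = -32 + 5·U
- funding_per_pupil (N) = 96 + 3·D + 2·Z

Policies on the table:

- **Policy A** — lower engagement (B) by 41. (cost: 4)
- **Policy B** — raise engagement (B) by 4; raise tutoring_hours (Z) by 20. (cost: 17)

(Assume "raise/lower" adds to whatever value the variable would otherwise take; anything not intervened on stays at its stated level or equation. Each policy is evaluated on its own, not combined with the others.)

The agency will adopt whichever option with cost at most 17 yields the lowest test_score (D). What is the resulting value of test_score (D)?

-29

Policy A (B − 41):
  B = 44 − 41 = 3
  D = -35 + 2·3 = -29
Policy B (B + 4, Z + 20):
  B = 44 + 4 = 48
  D = -35 + 2·48 = 61
Comparing — Policy A: D=-29, Policy B: D=61. Lowest is -29 (Policy A).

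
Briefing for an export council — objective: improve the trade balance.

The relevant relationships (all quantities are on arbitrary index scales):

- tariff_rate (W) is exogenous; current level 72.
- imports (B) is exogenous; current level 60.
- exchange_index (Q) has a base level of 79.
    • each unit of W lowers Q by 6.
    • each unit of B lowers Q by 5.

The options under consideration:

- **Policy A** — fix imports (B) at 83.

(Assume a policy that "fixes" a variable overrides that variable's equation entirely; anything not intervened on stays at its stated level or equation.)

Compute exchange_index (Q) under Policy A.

-768

Policy A (B := 83):
  W = 72
  B = 83
  Q = 79 − 6·72 − 5·83 = -768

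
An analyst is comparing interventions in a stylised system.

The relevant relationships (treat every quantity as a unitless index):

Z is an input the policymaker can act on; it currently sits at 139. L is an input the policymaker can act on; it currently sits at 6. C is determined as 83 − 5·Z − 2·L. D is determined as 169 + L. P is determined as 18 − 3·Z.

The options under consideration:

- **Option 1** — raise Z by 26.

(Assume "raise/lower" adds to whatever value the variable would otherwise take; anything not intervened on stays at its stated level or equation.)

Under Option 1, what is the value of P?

-477

Option 1 (Z + 26):
  Z = 139 + 26 = 165
  P = 18 − 3·165 = -477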